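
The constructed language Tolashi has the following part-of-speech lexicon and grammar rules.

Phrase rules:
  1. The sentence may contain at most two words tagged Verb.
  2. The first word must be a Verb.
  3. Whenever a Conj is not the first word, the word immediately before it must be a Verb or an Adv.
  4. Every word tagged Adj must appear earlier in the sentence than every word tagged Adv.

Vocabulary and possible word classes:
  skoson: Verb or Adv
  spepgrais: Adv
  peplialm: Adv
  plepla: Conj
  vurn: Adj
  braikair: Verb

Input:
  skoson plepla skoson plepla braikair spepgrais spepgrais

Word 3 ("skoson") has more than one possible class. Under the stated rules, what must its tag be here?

Candidates per position — 1:skoson {Verb,Adv}; 2:plepla {Conj}; 3:skoson {Verb,Adv}; 4:plepla {Conj}; 5:braikair {Verb}; 6:spepgrais {Adv}; 7:spepgrais {Adv}.
Position 1: tagging it Adv would leave rule 2 unsatisfiable, so it must be Verb.
Position 3: tagging it Verb would leave rule 1 unsatisfiable, so it must be Adv.
The only consistent sequence is: Verb Conj Adv Conj Verb Adv Adv.
Checking: rule 1 holds; rule 2 holds; rule 3 holds; rule 4 holds.

Adv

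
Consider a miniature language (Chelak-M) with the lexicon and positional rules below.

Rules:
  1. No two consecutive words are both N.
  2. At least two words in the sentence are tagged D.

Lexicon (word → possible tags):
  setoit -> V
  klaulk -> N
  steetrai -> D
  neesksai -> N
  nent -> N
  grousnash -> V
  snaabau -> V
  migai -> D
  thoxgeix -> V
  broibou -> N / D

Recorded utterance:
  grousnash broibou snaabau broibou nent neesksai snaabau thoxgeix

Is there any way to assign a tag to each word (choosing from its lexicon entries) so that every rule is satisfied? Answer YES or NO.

NO

Candidates per position — 1:grousnash {V}; 2:broibou {N,D}; 3:snaabau {V}; 4:broibou {N,D}; 5:nent {N}; 6:neesksai {N}; 7:snaabau {V}; 8:thoxgeix {V}.
Rule 1 cannot be satisfied by any choice of tags from the lexicon.
So there is no consistent tagging.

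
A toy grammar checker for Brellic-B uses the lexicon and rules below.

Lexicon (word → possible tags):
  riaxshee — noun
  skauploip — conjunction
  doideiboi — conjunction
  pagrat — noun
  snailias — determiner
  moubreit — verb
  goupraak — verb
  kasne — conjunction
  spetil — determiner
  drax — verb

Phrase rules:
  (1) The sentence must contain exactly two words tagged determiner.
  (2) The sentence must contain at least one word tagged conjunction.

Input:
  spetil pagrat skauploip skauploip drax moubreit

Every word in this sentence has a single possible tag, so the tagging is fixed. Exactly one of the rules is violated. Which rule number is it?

Fixed tagging: determiner noun conjunction conjunction verb verb.
Applying the rules: R1 fail, R2 pass.
Only rule 1 fails.

1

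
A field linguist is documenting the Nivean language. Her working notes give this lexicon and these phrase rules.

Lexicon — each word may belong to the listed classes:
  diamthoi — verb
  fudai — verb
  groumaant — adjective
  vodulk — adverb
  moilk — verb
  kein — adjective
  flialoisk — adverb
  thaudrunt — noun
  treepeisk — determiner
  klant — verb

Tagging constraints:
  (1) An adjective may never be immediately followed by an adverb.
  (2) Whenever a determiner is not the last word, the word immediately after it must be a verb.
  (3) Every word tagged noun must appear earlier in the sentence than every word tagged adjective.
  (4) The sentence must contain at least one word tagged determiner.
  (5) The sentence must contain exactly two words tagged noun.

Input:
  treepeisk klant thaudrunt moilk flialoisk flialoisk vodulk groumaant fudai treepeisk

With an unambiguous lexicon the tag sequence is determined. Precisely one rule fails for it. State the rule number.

5

Fixed tagging: determiner verb noun verb adverb adverb adverb adjective verb determiner.
Applying the rules: R1 ✓, R2 ✓, R3 ✓, R4 ✓, R5 ✗.
Only rule 5 fails.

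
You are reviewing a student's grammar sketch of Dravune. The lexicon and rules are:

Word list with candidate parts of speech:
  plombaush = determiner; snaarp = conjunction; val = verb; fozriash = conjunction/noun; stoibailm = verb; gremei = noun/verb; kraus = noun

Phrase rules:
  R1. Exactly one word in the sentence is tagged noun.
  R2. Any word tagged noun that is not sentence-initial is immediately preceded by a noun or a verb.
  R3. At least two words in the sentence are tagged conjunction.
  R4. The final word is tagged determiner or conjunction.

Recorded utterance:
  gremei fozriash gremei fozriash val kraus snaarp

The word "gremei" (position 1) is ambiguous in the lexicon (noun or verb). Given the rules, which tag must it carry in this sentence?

Candidates per position — 1:gremei {noun,verb}; 2:fozriash {conjunction,noun}; 3:gremei {noun,verb}; 4:fozriash {conjunction,noun}; 5:val {verb}; 6:kraus {noun}; 7:snaarp {conjunction}.
If word 1 were noun, no tagging could satisfy rule 1; so word 1 is verb.
If word 2 were noun, no tagging could satisfy rule 1; so word 2 is conjunction.
If word 3 were noun, no tagging could satisfy rule 1; so word 3 is verb.
If word 4 were noun, no tagging could satisfy rule 1; so word 4 is conjunction.
That leaves exactly one tagging: verb conjunction verb conjunction verb noun conjunction.
Verifying each rule — rule 1 ok; rule 2 ok; rule 3 ok; rule 4 ok.

verb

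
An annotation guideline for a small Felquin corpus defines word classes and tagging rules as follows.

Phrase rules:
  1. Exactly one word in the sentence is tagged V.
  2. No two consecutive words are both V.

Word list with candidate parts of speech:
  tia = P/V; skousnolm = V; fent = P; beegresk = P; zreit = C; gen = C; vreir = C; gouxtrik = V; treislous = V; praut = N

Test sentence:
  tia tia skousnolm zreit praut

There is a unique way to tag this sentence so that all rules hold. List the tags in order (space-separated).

P P V C N

Candidates per position — 1:tia {P,V}; 2:tia {P,V}; 3:skousnolm {V}; 4:zreit {C}; 5:praut {N}.
If word 1 were V, no tagging could satisfy rule 1; so word 1 is P.
If word 2 were V, no tagging could satisfy rule 1; so word 2 is P.
So the tagging must be: P P V C N.
Verifying each rule — rule 1 satisfied; rule 2 satisfied.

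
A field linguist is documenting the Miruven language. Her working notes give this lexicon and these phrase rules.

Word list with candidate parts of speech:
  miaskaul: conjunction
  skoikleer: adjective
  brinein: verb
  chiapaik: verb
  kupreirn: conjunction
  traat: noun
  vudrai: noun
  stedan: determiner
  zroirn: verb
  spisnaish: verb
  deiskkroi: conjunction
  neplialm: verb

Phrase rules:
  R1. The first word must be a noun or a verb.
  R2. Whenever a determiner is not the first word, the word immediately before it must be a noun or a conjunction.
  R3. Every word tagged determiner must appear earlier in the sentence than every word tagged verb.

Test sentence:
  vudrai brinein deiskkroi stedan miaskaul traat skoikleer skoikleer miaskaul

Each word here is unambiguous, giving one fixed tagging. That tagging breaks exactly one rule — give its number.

3

Fixed tagging: noun verb conjunction determiner conjunction noun adjective adjective conjunction.
Rule check: R1 ✓, R2 ✓, R3 ✗.
Only rule 3 fails.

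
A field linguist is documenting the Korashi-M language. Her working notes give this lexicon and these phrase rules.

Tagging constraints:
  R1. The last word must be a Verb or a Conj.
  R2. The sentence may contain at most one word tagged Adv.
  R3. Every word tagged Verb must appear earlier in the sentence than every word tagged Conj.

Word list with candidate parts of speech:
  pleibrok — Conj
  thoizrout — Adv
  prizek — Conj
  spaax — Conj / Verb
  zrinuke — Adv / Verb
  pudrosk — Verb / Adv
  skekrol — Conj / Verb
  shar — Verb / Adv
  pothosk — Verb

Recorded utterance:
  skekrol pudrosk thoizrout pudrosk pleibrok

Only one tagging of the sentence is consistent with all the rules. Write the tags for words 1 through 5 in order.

Candidates per position — 1:skekrol {Conj,Verb}; 2:pudrosk {Verb,Adv}; 3:thoizrout {Adv}; 4:pudrosk {Verb,Adv}; 5:pleibrok {Conj}.
Position 2: tagging it Adv would leave rule 2 unsatisfiable, so it must be Verb.
Position 4: tagging it Adv would leave rule 2 unsatisfiable, so it must be Verb.
Position 1: tagging it Conj would leave rule 3 unsatisfiable, so it must be Verb.
So the tagging must be: Verb Verb Adv Verb Conj.
Checking: rule 1 holds; rule 2 holds; rule 3 holds.

Verb Verb Adv Verb Conj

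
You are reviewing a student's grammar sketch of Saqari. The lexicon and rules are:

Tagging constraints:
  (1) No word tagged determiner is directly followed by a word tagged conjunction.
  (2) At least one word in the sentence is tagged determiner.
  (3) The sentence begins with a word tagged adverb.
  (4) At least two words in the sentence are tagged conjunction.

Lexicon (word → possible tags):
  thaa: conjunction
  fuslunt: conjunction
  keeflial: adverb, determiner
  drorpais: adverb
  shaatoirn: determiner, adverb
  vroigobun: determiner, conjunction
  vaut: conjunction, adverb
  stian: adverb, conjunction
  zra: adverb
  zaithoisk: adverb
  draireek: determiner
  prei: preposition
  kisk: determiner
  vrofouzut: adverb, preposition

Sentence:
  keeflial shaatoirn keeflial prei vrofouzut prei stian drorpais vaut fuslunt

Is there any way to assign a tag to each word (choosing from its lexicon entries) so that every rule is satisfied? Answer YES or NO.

YES

Candidates per position — 1:keeflial {adverb,determiner}; 2:shaatoirn {determiner,adverb}; 3:keeflial {adverb,determiner}; 4:prei {preposition}; 5:vrofouzut {adverb,preposition}; 6:prei {preposition}; 7:stian {adverb,conjunction}; 8:drorpais {adverb}; 9:vaut {conjunction,adverb}; 10:fuslunt {conjunction}.
One satisfying assignment: adverb determiner adverb preposition adverb preposition conjunction adverb adverb conjunction.
Verifying each rule — rule 1 holds; rule 2 holds; rule 3 holds; rule 4 holds.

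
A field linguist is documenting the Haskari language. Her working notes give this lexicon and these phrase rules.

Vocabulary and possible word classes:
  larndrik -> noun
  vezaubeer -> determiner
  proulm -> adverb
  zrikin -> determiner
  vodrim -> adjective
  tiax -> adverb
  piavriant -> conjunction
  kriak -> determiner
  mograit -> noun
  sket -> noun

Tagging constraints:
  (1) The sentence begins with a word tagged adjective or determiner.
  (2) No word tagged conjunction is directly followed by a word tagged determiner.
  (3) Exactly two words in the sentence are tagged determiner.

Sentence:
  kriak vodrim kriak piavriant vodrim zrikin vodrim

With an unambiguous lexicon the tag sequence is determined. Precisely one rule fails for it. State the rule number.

3

Fixed tagging: determiner adjective determiner conjunction adjective determiner adjective.
Applying the rules: R1 holds, R2 holds, R3 violated.
Only rule 3 fails.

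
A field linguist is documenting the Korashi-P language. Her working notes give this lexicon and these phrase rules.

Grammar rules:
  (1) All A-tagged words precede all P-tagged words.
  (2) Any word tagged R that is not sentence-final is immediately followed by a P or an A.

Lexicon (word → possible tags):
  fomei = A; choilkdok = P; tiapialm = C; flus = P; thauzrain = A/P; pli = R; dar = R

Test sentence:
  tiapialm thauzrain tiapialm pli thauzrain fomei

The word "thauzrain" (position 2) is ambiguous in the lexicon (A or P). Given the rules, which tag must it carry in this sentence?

A

Candidates per position — 1:tiapialm {C}; 2:thauzrain {A,P}; 3:tiapialm {C}; 4:pli {R}; 5:thauzrain {A,P}; 6:fomei {A}.
At position 2, choosing P makes rule 1 impossible to satisfy; hence A.
At position 5, choosing P makes rule 1 impossible to satisfy; hence A.
The unique satisfying tagging is: C A C R A A.
Check: rule 1 ok; rule 2 ok.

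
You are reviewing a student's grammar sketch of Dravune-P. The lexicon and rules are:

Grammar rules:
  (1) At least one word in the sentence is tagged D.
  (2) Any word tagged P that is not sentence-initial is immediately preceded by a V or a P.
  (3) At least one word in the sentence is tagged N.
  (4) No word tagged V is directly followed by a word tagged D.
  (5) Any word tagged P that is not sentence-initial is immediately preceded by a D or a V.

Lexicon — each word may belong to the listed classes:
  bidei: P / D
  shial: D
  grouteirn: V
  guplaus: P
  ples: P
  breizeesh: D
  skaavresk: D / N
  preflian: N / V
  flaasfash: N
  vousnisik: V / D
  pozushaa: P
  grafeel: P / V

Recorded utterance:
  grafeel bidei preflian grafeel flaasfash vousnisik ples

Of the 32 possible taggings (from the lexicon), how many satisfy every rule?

3

Candidates per position — 1:grafeel {P,V}; 2:bidei {P,D}; 3:preflian {N,V}; 4:grafeel {P,V}; 5:flaasfash {N}; 6:vousnisik {V,D}; 7:ples {P}.
There are 32 candidate sequences in total.
The sequences that satisfy every rule: P D N V N V P; P D V P N V P; P D V V N V P.
Count = 3.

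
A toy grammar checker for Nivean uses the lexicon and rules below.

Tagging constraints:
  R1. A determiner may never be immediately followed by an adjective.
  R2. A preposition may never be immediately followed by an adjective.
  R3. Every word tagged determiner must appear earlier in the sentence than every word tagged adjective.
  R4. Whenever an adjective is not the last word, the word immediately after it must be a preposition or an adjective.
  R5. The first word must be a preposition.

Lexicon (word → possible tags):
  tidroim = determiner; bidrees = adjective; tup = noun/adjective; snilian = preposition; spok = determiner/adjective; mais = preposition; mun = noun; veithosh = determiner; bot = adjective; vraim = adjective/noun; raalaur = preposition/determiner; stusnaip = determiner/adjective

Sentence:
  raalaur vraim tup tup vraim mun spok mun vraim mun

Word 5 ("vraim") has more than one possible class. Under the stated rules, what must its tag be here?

Candidates per position — 1:raalaur {preposition,determiner}; 2:vraim {adjective,noun}; 3:tup {noun,adjective}; 4:tup {noun,adjective}; 5:vraim {adjective,noun}; 6:mun {noun}; 7:spok {determiner,adjective}; 8:mun {noun}; 9:vraim {adjective,noun}; 10:mun {noun}.
At position 1, choosing determiner makes rule 5 impossible to satisfy; hence preposition.
At position 2, choosing adjective makes rule 2 impossible to satisfy; hence noun.
At position 3, choosing adjective makes rule 4 impossible to satisfy; hence noun.
At position 4, choosing adjective makes rule 4 impossible to satisfy; hence noun.
At position 5, choosing adjective makes rule 4 impossible to satisfy; hence noun.
At position 7, choosing adjective makes rule 4 impossible to satisfy; hence determiner.
At position 9, choosing adjective makes rule 4 impossible to satisfy; hence noun.
So the tagging must be: preposition noun noun noun noun noun determiner noun noun noun.
Verifying each rule — rule 1 ok; rule 2 ok; rule 3 ok; rule 4 ok; rule 5 ok.

noun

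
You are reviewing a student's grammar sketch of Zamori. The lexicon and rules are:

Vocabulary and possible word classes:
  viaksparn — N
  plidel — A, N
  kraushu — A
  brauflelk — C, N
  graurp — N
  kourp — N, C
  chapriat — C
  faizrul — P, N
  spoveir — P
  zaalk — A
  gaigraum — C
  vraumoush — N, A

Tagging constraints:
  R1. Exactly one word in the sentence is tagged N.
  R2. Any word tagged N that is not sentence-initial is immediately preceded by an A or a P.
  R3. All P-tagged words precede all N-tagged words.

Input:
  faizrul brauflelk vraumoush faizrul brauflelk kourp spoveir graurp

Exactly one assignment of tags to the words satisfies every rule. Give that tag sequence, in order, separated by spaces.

P C A P C C P N

Candidates per position — 1:faizrul {P,N}; 2:brauflelk {C,N}; 3:vraumoush {N,A}; 4:faizrul {P,N}; 5:brauflelk {C,N}; 6:kourp {N,C}; 7:spoveir {P}; 8:graurp {N}.
At position 1, choosing N makes rule 1 impossible to satisfy; hence P.
At position 2, choosing N makes rule 1 impossible to satisfy; hence C.
At position 3, choosing N makes rule 1 impossible to satisfy; hence A.
At position 4, choosing N makes rule 1 impossible to satisfy; hence P.
At position 5, choosing N makes rule 1 impossible to satisfy; hence C.
At position 6, choosing N makes rule 1 impossible to satisfy; hence C.
That leaves exactly one tagging: P C A P C C P N.
Checking: rule 1 satisfied; rule 2 satisfied; rule 3 satisfied.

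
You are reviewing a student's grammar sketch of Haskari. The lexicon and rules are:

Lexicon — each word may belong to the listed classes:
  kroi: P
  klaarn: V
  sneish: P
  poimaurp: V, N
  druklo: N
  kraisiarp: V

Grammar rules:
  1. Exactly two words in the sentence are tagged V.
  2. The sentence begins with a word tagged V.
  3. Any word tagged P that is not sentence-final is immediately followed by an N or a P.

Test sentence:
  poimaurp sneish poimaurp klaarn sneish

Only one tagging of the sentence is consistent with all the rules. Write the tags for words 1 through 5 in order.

Candidates per position — 1:poimaurp {V,N}; 2:sneish {P}; 3:poimaurp {V,N}; 4:klaarn {V}; 5:sneish {P}.
At position 1, choosing N makes rule 2 impossible to satisfy; hence V.
At position 3, choosing V makes rule 1 impossible to satisfy; hence N.
So the tagging must be: V P N V P.
Rule-by-rule: rule 1 ok; rule 2 ok; rule 3 ok.

V P N V P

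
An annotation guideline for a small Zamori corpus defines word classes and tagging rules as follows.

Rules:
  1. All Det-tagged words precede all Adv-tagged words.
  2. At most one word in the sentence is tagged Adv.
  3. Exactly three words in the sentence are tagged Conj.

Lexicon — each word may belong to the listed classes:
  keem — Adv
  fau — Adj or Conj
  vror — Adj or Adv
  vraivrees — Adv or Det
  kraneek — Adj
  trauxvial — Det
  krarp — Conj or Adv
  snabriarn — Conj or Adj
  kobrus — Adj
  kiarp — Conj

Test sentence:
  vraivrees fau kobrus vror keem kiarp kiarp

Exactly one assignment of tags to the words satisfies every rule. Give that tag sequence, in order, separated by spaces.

Candidates per position — 1:vraivrees {Adv,Det}; 2:fau {Adj,Conj}; 3:kobrus {Adj}; 4:vror {Adj,Adv}; 5:keem {Adv}; 6:kiarp {Conj}; 7:kiarp {Conj}.
At position 1, choosing Adv makes rule 2 impossible to satisfy; hence Det.
At position 2, choosing Adj makes rule 3 impossible to satisfy; hence Conj.
At position 4, choosing Adv makes rule 2 impossible to satisfy; hence Adj.
The unique satisfying tagging is: Det Conj Adj Adj Adv Conj Conj.
Verifying each rule — rule 1 holds; rule 2 holds; rule 3 holds.

Det Conj Adj Adj Adv Conj Conj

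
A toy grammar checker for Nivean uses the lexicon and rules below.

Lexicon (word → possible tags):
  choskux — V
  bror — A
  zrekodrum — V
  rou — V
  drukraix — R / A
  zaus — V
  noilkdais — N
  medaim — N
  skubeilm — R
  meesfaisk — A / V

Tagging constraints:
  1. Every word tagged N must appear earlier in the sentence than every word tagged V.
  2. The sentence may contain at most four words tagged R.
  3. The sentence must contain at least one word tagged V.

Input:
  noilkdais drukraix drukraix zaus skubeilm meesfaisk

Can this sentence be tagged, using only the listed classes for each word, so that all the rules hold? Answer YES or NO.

Candidates per position — 1:noilkdais {N}; 2:drukraix {R,A}; 3:drukraix {R,A}; 4:zaus {V}; 5:skubeilm {R}; 6:meesfaisk {A,V}.
One satisfying assignment: N R A V R A.
Checking: rule 1 ✓; rule 2 ✓; rule 3 ✓.

YES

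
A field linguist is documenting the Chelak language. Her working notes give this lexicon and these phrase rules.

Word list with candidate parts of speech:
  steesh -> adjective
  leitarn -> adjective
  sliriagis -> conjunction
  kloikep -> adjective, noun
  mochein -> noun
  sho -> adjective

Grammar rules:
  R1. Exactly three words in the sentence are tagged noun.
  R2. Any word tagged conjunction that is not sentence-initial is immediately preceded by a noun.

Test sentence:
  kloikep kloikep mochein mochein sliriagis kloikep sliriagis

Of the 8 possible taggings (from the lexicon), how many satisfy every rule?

Candidates per position — 1:kloikep {adjective,noun}; 2:kloikep {adjective,noun}; 3:mochein {noun}; 4:mochein {noun}; 5:sliriagis {conjunction}; 6:kloikep {adjective,noun}; 7:sliriagis {conjunction}.
There are 8 candidate sequences in total.
The sequences that satisfy every rule: adjective adjective noun noun conjunction noun conjunction.
Count = 1.

1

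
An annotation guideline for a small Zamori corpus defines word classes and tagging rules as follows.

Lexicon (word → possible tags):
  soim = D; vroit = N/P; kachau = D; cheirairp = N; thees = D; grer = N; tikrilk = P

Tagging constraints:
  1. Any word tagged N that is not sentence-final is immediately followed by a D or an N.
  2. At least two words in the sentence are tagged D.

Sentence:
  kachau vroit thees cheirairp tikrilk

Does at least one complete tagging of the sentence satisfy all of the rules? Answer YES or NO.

NO

Candidates per position — 1:kachau {D}; 2:vroit {N,P}; 3:thees {D}; 4:cheirairp {N}; 5:tikrilk {P}.
Rule 1 cannot be satisfied by any choice of tags from the lexicon.
So there is no consistent tagging.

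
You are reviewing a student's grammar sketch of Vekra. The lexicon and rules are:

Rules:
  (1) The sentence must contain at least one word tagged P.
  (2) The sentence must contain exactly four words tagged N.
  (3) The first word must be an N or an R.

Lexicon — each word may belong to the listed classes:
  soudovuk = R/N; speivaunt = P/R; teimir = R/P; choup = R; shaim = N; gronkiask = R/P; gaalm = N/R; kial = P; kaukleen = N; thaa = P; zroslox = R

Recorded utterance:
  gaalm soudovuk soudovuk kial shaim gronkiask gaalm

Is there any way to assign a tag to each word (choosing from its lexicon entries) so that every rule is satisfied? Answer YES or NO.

YES

Candidates per position — 1:gaalm {N,R}; 2:soudovuk {R,N}; 3:soudovuk {R,N}; 4:kial {P}; 5:shaim {N}; 6:gronkiask {R,P}; 7:gaalm {N,R}.
One satisfying assignment: R N N P N P N.
Check: rule 1 ✓; rule 2 ✓; rule 3 ✓.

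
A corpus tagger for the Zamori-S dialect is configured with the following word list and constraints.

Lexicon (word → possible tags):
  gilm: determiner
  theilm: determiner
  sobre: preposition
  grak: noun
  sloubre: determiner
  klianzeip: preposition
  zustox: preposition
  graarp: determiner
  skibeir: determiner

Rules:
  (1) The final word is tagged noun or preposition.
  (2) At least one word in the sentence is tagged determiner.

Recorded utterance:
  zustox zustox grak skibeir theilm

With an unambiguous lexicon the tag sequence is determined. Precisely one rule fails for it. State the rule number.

1

Fixed tagging: preposition preposition noun determiner determiner.
Rule check: R1 fails, R2 ok.
Only rule 1 fails.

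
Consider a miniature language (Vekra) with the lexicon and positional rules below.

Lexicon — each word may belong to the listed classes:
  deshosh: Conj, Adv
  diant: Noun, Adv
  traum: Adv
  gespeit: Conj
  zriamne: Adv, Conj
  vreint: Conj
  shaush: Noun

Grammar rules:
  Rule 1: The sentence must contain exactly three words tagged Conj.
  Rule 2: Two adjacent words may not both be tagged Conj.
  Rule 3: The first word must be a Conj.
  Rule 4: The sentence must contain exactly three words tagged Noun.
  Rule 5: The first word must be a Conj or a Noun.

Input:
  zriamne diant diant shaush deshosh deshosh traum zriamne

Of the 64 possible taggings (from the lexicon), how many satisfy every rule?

2

Candidates per position — 1:zriamne {Adv,Conj}; 2:diant {Noun,Adv}; 3:diant {Noun,Adv}; 4:shaush {Noun}; 5:deshosh {Conj,Adv}; 6:deshosh {Conj,Adv}; 7:traum {Adv}; 8:zriamne {Adv,Conj}.
There are 64 candidate sequences in total.
The sequences that satisfy every rule: Conj Noun Noun Noun Conj Adv Adv Conj; Conj Noun Noun Noun Adv Conj Adv Conj.
Count = 2.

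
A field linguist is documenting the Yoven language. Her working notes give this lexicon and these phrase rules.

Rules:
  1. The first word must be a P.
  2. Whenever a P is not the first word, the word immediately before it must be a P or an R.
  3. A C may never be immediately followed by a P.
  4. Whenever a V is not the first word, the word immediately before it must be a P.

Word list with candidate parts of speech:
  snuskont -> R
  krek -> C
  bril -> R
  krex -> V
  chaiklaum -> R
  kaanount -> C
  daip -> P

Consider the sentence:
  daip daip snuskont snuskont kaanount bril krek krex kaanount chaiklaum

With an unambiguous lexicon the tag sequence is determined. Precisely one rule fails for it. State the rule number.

Fixed tagging: P P R R C R C V C R.
Applying the rules: R1 pass, R2 pass, R3 pass, R4 fail.
Only rule 4 fails.

4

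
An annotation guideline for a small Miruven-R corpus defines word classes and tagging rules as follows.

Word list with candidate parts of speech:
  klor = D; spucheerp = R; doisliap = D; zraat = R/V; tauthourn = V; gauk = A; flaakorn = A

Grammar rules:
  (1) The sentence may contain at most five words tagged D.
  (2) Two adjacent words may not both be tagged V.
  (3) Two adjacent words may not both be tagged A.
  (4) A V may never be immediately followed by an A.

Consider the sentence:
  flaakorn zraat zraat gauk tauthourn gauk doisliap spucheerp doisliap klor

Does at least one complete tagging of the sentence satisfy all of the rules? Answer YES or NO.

NO

Candidates per position — 1:flaakorn {A}; 2:zraat {R,V}; 3:zraat {R,V}; 4:gauk {A}; 5:tauthourn {V}; 6:gauk {A}; 7:doisliap {D}; 8:spucheerp {R}; 9:doisliap {D}; 10:klor {D}.
Rule 4 cannot be satisfied by any choice of tags from the lexicon.
So there is no consistent tagging.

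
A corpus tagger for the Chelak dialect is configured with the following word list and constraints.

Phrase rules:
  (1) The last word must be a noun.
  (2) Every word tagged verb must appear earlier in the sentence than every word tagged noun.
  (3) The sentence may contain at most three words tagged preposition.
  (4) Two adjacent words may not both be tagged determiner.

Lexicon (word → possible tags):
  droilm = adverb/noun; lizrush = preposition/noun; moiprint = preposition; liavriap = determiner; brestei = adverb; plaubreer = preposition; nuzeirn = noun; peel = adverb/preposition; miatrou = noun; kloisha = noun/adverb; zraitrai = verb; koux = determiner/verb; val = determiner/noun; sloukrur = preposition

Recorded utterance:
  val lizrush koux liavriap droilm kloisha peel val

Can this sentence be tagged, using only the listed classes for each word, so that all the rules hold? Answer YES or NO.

Candidates per position — 1:val {determiner,noun}; 2:lizrush {preposition,noun}; 3:koux {determiner,verb}; 4:liavriap {determiner}; 5:droilm {adverb,noun}; 6:kloisha {noun,adverb}; 7:peel {adverb,preposition}; 8:val {determiner,noun}.
One satisfying assignment: determiner preposition verb determiner noun adverb preposition noun.
Rule-by-rule: rule 1 ok; rule 2 ok; rule 3 ok; rule 4 ok.

YES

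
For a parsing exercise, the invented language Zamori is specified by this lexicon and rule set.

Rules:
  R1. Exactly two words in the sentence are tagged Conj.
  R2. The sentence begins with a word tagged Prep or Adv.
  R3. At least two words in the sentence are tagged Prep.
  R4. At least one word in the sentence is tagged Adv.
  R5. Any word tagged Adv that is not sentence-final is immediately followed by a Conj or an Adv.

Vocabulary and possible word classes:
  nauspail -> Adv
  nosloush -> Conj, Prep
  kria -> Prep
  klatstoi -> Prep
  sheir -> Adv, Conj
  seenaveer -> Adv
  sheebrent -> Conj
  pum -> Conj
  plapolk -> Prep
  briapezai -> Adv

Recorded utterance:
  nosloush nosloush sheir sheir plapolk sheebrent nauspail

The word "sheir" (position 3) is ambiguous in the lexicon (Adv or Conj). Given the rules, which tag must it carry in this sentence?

Adv

Candidates per position — 1:nosloush {Conj,Prep}; 2:nosloush {Conj,Prep}; 3:sheir {Adv,Conj}; 4:sheir {Adv,Conj}; 5:plapolk {Prep}; 6:sheebrent {Conj}; 7:nauspail {Adv}.
Word 1 cannot be Conj — rule 2 would then fail for every completion. It is Prep.
Word 4 cannot be Adv — rule 5 would then fail for every completion. It is Conj.
Word 2 cannot be Conj — rule 1 would then fail for every completion. It is Prep.
Word 3 cannot be Conj — rule 1 would then fail for every completion. It is Adv.
The unique satisfying tagging is: Prep Prep Adv Conj Prep Conj Adv.
Rule-by-rule: rule 1 satisfied; rule 2 satisfied; rule 3 satisfied; rule 4 satisfied; rule 5 satisfied.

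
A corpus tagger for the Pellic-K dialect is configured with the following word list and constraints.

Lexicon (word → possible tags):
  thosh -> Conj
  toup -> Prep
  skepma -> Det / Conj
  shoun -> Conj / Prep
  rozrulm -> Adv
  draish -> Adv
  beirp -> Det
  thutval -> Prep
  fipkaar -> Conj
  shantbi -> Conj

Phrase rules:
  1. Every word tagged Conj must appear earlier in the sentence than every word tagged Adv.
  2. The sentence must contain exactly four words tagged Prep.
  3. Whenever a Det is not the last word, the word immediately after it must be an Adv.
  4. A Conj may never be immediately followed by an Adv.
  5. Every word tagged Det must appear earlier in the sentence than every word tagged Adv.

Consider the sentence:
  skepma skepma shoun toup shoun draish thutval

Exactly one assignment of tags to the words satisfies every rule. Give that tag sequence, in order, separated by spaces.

Conj Conj Prep Prep Prep Adv Prep

Candidates per position — 1:skepma {Det,Conj}; 2:skepma {Det,Conj}; 3:shoun {Conj,Prep}; 4:toup {Prep}; 5:shoun {Conj,Prep}; 6:draish {Adv}; 7:thutval {Prep}.
Position 1: Det is ruled out by rule 3; that leaves Conj.
Position 2: Det is ruled out by rule 3; that leaves Conj.
Position 3: Conj is ruled out by rule 2; that leaves Prep.
Position 5: Conj is ruled out by rule 2; that leaves Prep.
That leaves exactly one tagging: Conj Conj Prep Prep Prep Adv Prep.
Checking: rule 1 satisfied; rule 2 satisfied; rule 3 satisfied; rule 4 satisfied; rule 5 satisfied.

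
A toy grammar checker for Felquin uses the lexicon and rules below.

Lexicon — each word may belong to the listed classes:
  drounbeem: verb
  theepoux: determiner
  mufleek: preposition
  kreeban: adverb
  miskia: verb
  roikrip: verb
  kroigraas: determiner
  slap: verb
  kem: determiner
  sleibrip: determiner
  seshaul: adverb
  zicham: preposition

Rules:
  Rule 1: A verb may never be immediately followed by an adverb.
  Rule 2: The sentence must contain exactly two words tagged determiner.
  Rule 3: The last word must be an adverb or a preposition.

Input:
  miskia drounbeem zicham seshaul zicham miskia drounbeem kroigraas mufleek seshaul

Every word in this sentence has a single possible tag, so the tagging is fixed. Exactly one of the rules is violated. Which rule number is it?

2

Fixed tagging: verb verb preposition adverb preposition verb verb determiner preposition adverb.
Rule check: R1 ✓, R2 ✗, R3 ✓.
Only rule 2 fails.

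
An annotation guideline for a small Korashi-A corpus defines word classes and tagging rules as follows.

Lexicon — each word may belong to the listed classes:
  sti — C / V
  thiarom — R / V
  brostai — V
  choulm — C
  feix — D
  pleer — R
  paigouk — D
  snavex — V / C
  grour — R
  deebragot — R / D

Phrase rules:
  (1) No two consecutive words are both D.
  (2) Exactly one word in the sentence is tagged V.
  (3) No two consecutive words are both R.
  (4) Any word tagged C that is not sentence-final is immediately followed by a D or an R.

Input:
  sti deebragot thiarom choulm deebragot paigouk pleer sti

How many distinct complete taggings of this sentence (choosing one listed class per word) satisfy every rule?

4

Candidates per position — 1:sti {C,V}; 2:deebragot {R,D}; 3:thiarom {R,V}; 4:choulm {C}; 5:deebragot {R,D}; 6:paigouk {D}; 7:pleer {R}; 8:sti {C,V}.
There are 32 candidate sequences in total.
The sequences that satisfy every rule: C R V C R D R C; C D R C R D R V; C D V C R D R C; V D R C R D R C.
Count = 4.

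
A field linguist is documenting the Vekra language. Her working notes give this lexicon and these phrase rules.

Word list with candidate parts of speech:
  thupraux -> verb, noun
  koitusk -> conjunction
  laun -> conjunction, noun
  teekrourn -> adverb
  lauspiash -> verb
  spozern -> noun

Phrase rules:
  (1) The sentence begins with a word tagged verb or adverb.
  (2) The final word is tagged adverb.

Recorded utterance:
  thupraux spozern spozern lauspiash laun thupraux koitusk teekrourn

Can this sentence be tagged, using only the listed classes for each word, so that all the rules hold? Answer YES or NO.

YES

Candidates per position — 1:thupraux {verb,noun}; 2:spozern {noun}; 3:spozern {noun}; 4:lauspiash {verb}; 5:laun {conjunction,noun}; 6:thupraux {verb,noun}; 7:koitusk {conjunction}; 8:teekrourn {adverb}.
One satisfying assignment: verb noun noun verb noun verb conjunction adverb.
Rule-by-rule: rule 1 ✓; rule 2 ✓.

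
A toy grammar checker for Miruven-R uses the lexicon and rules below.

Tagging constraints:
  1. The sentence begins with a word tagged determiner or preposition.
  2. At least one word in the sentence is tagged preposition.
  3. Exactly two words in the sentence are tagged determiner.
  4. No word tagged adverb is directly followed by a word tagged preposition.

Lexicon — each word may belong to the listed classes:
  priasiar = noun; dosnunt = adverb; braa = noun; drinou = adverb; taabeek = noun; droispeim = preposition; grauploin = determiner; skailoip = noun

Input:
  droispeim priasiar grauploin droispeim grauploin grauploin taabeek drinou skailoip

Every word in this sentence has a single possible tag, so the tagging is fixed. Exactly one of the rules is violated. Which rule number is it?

3

Fixed tagging: preposition noun determiner preposition determiner determiner noun adverb noun.
Applying the rules: R1 ok, R2 ok, R3 fails, R4 ok.
Only rule 3 fails.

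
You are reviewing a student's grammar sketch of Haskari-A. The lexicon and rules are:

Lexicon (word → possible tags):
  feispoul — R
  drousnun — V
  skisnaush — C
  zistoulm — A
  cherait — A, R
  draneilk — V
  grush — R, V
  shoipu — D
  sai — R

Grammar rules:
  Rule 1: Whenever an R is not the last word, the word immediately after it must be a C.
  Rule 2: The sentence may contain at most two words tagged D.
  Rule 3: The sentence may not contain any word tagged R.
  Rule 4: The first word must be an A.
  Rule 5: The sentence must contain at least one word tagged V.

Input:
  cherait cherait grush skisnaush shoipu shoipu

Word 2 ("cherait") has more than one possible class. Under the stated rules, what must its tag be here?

A

Candidates per position — 1:cherait {A,R}; 2:cherait {A,R}; 3:grush {R,V}; 4:skisnaush {C}; 5:shoipu {D}; 6:shoipu {D}.
Word 1 cannot be R — rule 1 would then fail for every completion. It is A.
Word 2 cannot be R — rule 1 would then fail for every completion. It is A.
Word 3 cannot be R — rule 3 would then fail for every completion. It is V.
That leaves exactly one tagging: A A V C D D.
Rule-by-rule: rule 1 ok; rule 2 ok; rule 3 ok; rule 4 ok; rule 5 ok.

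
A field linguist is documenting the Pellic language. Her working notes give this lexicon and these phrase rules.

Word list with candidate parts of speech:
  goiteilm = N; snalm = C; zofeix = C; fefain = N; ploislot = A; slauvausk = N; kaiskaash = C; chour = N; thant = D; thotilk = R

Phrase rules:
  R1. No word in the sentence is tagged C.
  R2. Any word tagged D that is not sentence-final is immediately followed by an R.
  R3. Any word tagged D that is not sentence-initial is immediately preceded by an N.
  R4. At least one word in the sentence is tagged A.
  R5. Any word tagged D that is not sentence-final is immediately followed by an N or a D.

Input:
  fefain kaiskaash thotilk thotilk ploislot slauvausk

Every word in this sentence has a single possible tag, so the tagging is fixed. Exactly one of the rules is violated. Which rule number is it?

1

Fixed tagging: N C R R A N.
Rule check: R1 violated, R2 holds, R3 holds, R4 holds, R5 holds.
Only rule 1 fails.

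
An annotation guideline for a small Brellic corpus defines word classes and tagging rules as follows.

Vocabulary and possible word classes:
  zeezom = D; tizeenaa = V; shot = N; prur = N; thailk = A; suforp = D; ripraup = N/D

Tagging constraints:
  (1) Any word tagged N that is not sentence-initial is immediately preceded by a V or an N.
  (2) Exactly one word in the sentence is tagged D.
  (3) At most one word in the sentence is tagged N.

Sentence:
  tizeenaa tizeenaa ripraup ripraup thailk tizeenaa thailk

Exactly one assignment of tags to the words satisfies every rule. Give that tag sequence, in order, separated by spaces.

Candidates per position — 1:tizeenaa {V}; 2:tizeenaa {V}; 3:ripraup {N,D}; 4:ripraup {N,D}; 5:thailk {A}; 6:tizeenaa {V}; 7:thailk {A}.
The remaining ambiguous positions (3, 4) are resolved jointly — only one combination satisfies every rule.
That leaves exactly one tagging: V V N D A V A.
Verifying each rule — rule 1 ✓; rule 2 ✓; rule 3 ✓.

V V N D A V A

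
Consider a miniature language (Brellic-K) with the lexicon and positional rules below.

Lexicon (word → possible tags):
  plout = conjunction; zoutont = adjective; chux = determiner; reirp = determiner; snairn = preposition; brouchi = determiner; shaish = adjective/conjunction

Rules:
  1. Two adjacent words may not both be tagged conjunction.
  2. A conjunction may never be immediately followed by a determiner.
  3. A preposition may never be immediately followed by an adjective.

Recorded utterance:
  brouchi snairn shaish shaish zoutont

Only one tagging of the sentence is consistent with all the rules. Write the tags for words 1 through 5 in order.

Candidates per position — 1:brouchi {determiner}; 2:snairn {preposition}; 3:shaish {adjective,conjunction}; 4:shaish {adjective,conjunction}; 5:zoutont {adjective}.
Position 3: tagging it adjective would leave rule 3 unsatisfiable, so it must be conjunction.
Position 4: tagging it conjunction would leave rule 1 unsatisfiable, so it must be adjective.
So the tagging must be: determiner preposition conjunction adjective adjective.
Verifying each rule — rule 1 holds; rule 2 holds; rule 3 holds.

determiner preposition conjunction adjective adjective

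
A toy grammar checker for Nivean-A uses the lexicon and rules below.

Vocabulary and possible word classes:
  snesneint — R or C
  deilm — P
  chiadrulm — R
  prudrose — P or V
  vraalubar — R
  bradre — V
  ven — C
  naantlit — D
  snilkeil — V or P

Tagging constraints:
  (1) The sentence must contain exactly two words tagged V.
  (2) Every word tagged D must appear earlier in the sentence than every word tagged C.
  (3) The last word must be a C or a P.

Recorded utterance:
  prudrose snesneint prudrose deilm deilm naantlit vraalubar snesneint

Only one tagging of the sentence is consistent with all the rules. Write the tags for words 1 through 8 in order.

V R V P P D R C

Candidates per position — 1:prudrose {P,V}; 2:snesneint {R,C}; 3:prudrose {P,V}; 4:deilm {P}; 5:deilm {P}; 6:naantlit {D}; 7:vraalubar {R}; 8:snesneint {R,C}.
If word 1 were P, no tagging could satisfy rule 1; so word 1 is V.
If word 2 were C, no tagging could satisfy rule 2; so word 2 is R.
If word 3 were P, no tagging could satisfy rule 1; so word 3 is V.
If word 8 were R, no tagging could satisfy rule 3; so word 8 is C.
That leaves exactly one tagging: V R V P P D R C.
Verifying each rule — rule 1 ok; rule 2 ok; rule 3 ok.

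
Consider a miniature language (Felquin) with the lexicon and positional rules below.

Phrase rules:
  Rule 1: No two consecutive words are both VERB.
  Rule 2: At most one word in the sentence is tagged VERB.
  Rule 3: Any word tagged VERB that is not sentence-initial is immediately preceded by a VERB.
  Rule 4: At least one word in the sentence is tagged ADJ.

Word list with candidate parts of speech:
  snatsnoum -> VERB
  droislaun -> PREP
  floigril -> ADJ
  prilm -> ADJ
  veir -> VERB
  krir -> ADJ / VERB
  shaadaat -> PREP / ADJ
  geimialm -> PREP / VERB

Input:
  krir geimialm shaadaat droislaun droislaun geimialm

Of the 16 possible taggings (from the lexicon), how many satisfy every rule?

3

Candidates per position — 1:krir {ADJ,VERB}; 2:geimialm {PREP,VERB}; 3:shaadaat {PREP,ADJ}; 4:droislaun {PREP}; 5:droislaun {PREP}; 6:geimialm {PREP,VERB}.
There are 16 candidate sequences in total.
The sequences that satisfy every rule: ADJ PREP PREP PREP PREP PREP; ADJ PREP ADJ PREP PREP PREP; VERB PREP ADJ PREP PREP PREP.
Count = 3.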